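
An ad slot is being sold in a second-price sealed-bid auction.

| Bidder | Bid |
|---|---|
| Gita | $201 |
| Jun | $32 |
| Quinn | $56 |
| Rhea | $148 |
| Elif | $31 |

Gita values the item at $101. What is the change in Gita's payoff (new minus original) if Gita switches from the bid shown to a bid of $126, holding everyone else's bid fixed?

$47

The highest bid among the other bidders is $148; Gita's bid doesn't change that.
Original bid $201: Gita is highest, pays the top rival bid $148; payoff $101 − $148 = −$47.
Alternative bid $126: Gita is not highest (top rival bid is $148); payoff $0.
Change in payoff = $0 − (−$47) = $47.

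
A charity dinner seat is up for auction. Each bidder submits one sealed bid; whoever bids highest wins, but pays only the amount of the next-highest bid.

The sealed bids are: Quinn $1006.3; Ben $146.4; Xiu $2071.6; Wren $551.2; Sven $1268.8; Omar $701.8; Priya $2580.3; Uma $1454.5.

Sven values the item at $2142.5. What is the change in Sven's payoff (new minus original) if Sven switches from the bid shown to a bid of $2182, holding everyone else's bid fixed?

$0

The highest bid among the other bidders is $2580.3; Sven's bid doesn't change that.
Original bid $1268.8: Sven is not highest (top rival bid is $2580.3); payoff $0.
Alternative bid $2182: Sven is not highest (top rival bid is $2580.3); payoff $0.
Change in payoff = $0 − ($0) = $0.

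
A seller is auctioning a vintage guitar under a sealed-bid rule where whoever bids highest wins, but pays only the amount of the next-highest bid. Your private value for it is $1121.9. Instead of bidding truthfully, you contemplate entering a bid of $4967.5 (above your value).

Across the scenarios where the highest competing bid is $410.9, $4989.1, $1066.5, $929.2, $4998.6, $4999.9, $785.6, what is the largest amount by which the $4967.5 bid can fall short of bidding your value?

$0

$410.9: same outcome either way → loss $0.
$4989.1: same outcome either way → loss $0.
$1066.5: same outcome either way → loss $0.
$929.2: same outcome either way → loss $0.
$4998.6: same outcome either way → loss $0.
$4999.9: same outcome either way → loss $0.
$785.6: same outcome either way → loss $0.
Maximum loss: $0.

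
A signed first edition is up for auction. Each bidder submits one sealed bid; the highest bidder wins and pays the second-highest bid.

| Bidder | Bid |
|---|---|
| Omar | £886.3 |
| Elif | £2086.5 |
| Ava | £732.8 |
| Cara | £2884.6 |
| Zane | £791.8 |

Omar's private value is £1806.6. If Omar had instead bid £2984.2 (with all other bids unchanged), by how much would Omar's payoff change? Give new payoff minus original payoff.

The highest bid among the other bidders is £2884.6; Omar's bid doesn't change that.
Original bid £886.3: Omar is not highest (top rival bid is £2884.6); payoff £0.
Alternative bid £2984.2: Omar is highest, pays the top rival bid £2884.6; payoff £1806.6 − £2884.6 = −£1078.
Change in payoff = −£1078 − (£0) = −£1078.

−£1078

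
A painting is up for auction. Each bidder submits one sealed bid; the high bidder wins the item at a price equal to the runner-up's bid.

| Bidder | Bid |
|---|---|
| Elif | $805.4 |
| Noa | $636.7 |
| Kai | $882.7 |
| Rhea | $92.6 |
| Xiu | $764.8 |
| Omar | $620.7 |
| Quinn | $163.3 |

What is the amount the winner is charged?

$805.4

Highest bid: Kai at $882.7, so Kai wins.
Second-highest bid: Elif at $805.4 — that is the price the winner pays.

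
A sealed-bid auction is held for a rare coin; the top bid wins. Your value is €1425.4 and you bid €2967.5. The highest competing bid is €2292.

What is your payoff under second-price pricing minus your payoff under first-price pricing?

€675.5

You have the highest bid, so you win under either rule.
Second-price: pay €2292 → payoff −€866.6.
First-price: pay your own bid €2967.5 → payoff −€1542.1.
Difference = −€866.6 − (−€1542.1) = €675.5.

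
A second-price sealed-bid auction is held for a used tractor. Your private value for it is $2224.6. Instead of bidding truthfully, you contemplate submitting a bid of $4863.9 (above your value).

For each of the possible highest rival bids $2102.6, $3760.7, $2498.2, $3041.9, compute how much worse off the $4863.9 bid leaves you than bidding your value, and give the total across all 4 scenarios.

The deviation costs you only when the competing bid falls strictly between $2224.6 and $4863.9; elsewhere both bids give the same outcome.
$2102.6: outcomes coincide → loss $0.
$3760.7: truthful payoff $0, deviation payoff −$1536.1 → loss $1536.1.
$2498.2: truthful payoff $0, deviation payoff −$273.6 → loss $273.6.
$3041.9: truthful payoff $0, deviation payoff −$817.3 → loss $817.3.
Total loss = $1536.1 + $273.6 + $817.3 = $2627.

$2627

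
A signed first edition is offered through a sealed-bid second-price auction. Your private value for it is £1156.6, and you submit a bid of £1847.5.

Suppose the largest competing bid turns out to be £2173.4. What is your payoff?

£0

Your bid £1847.5 is below the highest competing bid £2173.4, so you lose.
A losing bidder pays nothing and receives nothing: payoff = £0.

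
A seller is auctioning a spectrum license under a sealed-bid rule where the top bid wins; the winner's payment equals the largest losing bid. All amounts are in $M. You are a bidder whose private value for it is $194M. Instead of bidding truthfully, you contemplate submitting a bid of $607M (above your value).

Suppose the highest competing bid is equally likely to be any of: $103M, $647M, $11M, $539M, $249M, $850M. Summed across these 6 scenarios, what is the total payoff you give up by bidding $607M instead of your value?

$400M

The deviation costs you only when the competing bid falls strictly between $194M and $607M; elsewhere both bids give the same outcome.
$103M: outcomes coincide → loss $0M.
$647M: outcomes coincide → loss $0M.
$11M: outcomes coincide → loss $0M.
$539M: truthful payoff $0M, deviation payoff −$345M → loss $345M.
$249M: truthful payoff $0M, deviation payoff −$55M → loss $55M.
$850M: outcomes coincide → loss $0M.
Total loss = $345M + $55M = $400M.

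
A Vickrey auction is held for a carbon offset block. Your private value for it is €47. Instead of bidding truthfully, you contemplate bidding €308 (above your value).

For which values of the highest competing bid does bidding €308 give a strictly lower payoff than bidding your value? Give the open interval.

(€47, €308)

If the competing bid is below €47, both bids win at the same price — no difference.
If it is above €308, both bids lose — no difference.
If it lies strictly between €47 and €308, bidding your value loses (payoff 0) while bidding €308 wins at a price above your value (payoff negative).
So the deviation strictly hurts on the open interval (€47, €308).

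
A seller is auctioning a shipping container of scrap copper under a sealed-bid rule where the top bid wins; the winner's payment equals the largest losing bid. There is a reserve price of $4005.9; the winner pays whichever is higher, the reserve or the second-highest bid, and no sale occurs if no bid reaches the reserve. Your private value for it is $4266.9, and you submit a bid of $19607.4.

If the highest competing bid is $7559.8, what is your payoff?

−$3292.9

Your bid $19607.4 is the highest and exceeds the reserve.
Price = max(second-highest bid, reserve) = max($7559.8, $4005.9) = $7559.8.
Payoff = $4266.9 − $7559.8 = −$3292.9.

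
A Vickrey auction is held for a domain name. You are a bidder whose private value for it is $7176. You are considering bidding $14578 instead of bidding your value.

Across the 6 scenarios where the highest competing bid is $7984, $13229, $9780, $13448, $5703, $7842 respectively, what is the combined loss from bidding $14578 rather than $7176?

The deviation costs you only when the competing bid falls strictly between $7176 and $14578; elsewhere both bids give the same outcome.
$7984: truthful payoff $0, deviation payoff −$808 → loss $808.
$13229: truthful payoff $0, deviation payoff −$6053 → loss $6053.
$9780: truthful payoff $0, deviation payoff −$2604 → loss $2604.
$13448: truthful payoff $0, deviation payoff −$6272 → loss $6272.
$5703: outcomes coincide → loss $0.
$7842: truthful payoff $0, deviation payoff −$666 → loss $666.
Total loss = $808 + $6053 + $2604 + $6272 + $666 = $16403.

$16403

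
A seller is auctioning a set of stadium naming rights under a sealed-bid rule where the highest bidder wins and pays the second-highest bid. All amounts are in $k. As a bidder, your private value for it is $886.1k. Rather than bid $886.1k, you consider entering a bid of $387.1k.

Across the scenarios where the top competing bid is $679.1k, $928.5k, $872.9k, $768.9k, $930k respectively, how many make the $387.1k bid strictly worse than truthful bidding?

3

The deviation hurts exactly when the highest competing bid lies strictly between $387.1k and $886.1k — underbidding then forfeits a profitable win.
$679.1k: inside the interval → strictly worse (loss $207k).
$928.5k: above both → same outcome either way.
$872.9k: inside the interval → strictly worse (loss $13.2k).
$768.9k: inside the interval → strictly worse (loss $117.2k).
$930k: above both → same outcome either way.
Count: 3.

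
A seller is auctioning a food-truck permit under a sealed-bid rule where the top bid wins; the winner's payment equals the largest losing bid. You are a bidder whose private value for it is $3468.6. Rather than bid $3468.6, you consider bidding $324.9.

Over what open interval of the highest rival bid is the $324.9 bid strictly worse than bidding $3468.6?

If the competing bid is below $324.9, both bids win at the same price — no difference.
If it is above $3468.6, both bids lose — no difference.
If it lies strictly between $324.9 and $3468.6, bidding your value wins at a price below your value (positive payoff) while bidding $324.9 loses (payoff 0).
So the deviation strictly hurts on the open interval ($324.9, $3468.6).
Truthful bidding weakly dominates here: raising your bid can only win items priced above your value, and lowering it can only forfeit items priced below.

($324.9, $3468.6)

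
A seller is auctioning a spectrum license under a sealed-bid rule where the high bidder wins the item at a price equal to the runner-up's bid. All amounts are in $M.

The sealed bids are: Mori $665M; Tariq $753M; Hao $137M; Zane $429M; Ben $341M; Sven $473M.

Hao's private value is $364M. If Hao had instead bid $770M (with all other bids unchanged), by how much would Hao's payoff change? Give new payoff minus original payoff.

−$389M

The highest bid among the other bidders is $753M; Hao's bid doesn't change that.
Original bid $137M: Hao is not highest (top rival bid is $753M); payoff $0M.
Alternative bid $770M: Hao is highest, pays the top rival bid $753M; payoff $364M − $753M = −$389M.
Change in payoff = −$389M − ($0M) = −$389M.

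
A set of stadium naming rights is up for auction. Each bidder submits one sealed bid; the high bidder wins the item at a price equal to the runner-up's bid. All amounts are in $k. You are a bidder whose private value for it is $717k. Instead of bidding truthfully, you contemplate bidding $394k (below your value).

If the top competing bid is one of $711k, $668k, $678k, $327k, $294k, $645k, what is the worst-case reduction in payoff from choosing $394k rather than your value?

$711k: truthful gives $6k, deviation gives $0k → loss $6k.
$668k: truthful gives $49k, deviation gives $0k → loss $49k.
$678k: truthful gives $39k, deviation gives $0k → loss $39k.
$327k: same outcome either way → loss $0k.
$294k: same outcome either way → loss $0k.
$645k: truthful gives $72k, deviation gives $0k → loss $72k.
Maximum loss: $72k.

$72k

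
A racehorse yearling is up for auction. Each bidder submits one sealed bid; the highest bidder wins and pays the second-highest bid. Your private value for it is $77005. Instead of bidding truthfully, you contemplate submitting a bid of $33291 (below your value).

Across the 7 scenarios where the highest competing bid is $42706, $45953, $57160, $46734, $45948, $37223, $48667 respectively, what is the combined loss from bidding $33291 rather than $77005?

$214644

The deviation costs you only when the competing bid falls strictly between $33291 and $77005; elsewhere both bids give the same outcome.
$42706: truthful payoff $34299, deviation payoff $0 → loss $34299.
$45953: truthful payoff $31052, deviation payoff $0 → loss $31052.
$57160: truthful payoff $19845, deviation payoff $0 → loss $19845.
$46734: truthful payoff $30271, deviation payoff $0 → loss $30271.
$45948: truthful payoff $31057, deviation payoff $0 → loss $31057.
$37223: truthful payoff $39782, deviation payoff $0 → loss $39782.
$48667: truthful payoff $28338, deviation payoff $0 → loss $28338.
Total loss = $34299 + $31052 + $19845 + $30271 + $31057 + $39782 + $28338 = $214644.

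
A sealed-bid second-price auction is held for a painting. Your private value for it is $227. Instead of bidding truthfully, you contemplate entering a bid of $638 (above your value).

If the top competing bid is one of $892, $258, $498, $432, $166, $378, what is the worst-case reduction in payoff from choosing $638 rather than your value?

$271

$892: same outcome either way → loss $0.
$258: truthful gives $0, deviation gives −$31 → loss $31.
$498: truthful gives $0, deviation gives −$271 → loss $271.
$432: truthful gives $0, deviation gives −$205 → loss $205.
$166: same outcome either way → loss $0.
$378: truthful gives $0, deviation gives −$151 → loss $151.
Maximum loss: $271.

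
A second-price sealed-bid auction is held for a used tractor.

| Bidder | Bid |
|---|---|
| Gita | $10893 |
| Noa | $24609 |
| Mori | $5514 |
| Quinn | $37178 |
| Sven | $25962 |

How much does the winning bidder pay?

Highest bid: Quinn at $37178, so Quinn wins.
Second-highest bid: Sven at $25962 — that is the price the winner pays.

$25962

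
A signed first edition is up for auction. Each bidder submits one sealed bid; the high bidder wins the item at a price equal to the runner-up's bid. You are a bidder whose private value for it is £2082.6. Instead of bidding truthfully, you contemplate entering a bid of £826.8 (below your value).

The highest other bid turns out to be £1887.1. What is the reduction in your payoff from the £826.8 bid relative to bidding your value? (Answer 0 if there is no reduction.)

£195.5

Bidding your value £2082.6: you win (since £2082.6 > £1887.1) and pay £1887.1. Payoff £195.5.
Bidding £826.8: you lose. Payoff £0.
The competing bid £1887.1 lies between your shaded bid and your value, so underbidding forfeits an item you could have won at a profitable price.
Loss from deviating = £195.5 − (£0) = £195.5.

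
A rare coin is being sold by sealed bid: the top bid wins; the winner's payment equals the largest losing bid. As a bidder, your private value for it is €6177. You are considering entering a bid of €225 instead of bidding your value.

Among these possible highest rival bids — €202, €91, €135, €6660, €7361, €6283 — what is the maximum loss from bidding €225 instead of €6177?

€0

€202: same outcome either way → loss €0.
€91: same outcome either way → loss €0.
€135: same outcome either way → loss €0.
€6660: same outcome either way → loss €0.
€7361: same outcome either way → loss €0.
€6283: same outcome either way → loss €0.
Maximum loss: €0.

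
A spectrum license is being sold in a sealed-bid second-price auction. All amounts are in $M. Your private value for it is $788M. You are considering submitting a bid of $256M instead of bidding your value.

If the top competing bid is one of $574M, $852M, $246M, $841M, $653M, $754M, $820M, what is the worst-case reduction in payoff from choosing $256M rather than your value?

$574M: truthful gives $214M, deviation gives $0M → loss $214M.
$852M: same outcome either way → loss $0M.
$246M: same outcome either way → loss $0M.
$841M: same outcome either way → loss $0M.
$653M: truthful gives $135M, deviation gives $0M → loss $135M.
$754M: truthful gives $34M, deviation gives $0M → loss $34M.
$820M: same outcome either way → loss $0M.
Maximum loss: $214M.

$214M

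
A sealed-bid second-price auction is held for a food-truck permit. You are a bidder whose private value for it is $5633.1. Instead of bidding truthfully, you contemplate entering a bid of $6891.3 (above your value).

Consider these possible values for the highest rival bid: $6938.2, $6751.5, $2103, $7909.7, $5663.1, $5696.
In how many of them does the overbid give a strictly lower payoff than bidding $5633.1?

3

The deviation hurts exactly when the highest competing bid lies strictly between $5633.1 and $6891.3 — overbidding then wins at a price above your value.
$6938.2: above both → same outcome either way.
$6751.5: inside the interval → strictly worse (loss $1118.4).
$2103: below both → same outcome either way.
$7909.7: above both → same outcome either way.
$5663.1: inside the interval → strictly worse (loss $30).
$5696: inside the interval → strictly worse (loss $62.9).
Count: 3.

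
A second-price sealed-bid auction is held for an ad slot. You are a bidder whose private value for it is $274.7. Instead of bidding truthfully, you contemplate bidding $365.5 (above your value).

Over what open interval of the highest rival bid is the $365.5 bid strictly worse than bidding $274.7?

If the competing bid is below $274.7, both bids win at the same price — no difference.
If it is above $365.5, both bids lose — no difference.
If it lies strictly between $274.7 and $365.5, bidding your value loses (payoff 0) while bidding $365.5 wins at a price above your value (payoff negative).
So the deviation strictly hurts on the open interval ($274.7, $365.5).
In a second-price auction your bid sets only whether you win, not what you pay, so bidding your true value is weakly dominant.

($274.7, $365.5)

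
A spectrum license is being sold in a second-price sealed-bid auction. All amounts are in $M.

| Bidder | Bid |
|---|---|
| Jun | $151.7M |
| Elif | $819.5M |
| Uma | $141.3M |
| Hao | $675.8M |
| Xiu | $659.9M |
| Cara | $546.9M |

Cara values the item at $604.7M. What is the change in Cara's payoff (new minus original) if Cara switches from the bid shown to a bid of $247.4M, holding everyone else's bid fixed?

$0M

The highest bid among the other bidders is $819.5M; Cara's bid doesn't change that.
Original bid $546.9M: Cara is not highest (top rival bid is $819.5M); payoff $0M.
Alternative bid $247.4M: Cara is not highest (top rival bid is $819.5M); payoff $0M.
Change in payoff = $0M − ($0M) = $0M.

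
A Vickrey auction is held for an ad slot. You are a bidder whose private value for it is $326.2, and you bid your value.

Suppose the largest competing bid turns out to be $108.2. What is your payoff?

Your bid $326.2 exceeds the highest competing bid $108.2, so you win.
In a second-price auction the winner pays the second-highest bid, $108.2.
Payoff = value − price = $326.2 − $108.2 = $218.

$218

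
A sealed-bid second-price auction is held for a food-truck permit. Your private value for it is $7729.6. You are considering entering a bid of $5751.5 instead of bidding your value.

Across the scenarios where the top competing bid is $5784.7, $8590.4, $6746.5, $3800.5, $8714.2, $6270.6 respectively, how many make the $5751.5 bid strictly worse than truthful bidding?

3

The deviation hurts exactly when the highest competing bid lies strictly between $5751.5 and $7729.6 — underbidding then forfeits a profitable win.
$5784.7: inside the interval → strictly worse (loss $1944.9).
$8590.4: above both → same outcome either way.
$6746.5: inside the interval → strictly worse (loss $983.1).
$3800.5: below both → same outcome either way.
$8714.2: above both → same outcome either way.
$6270.6: inside the interval → strictly worse (loss $1459).
Count: 3.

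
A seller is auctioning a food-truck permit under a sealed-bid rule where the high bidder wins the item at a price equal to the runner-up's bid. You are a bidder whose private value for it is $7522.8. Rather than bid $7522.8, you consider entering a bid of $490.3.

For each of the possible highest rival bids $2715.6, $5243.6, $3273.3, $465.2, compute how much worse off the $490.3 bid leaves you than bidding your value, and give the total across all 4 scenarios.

$11335.9

The deviation costs you only when the competing bid falls strictly between $490.3 and $7522.8; elsewhere both bids give the same outcome.
$2715.6: truthful payoff $4807.2, deviation payoff $0 → loss $4807.2.
$5243.6: truthful payoff $2279.2, deviation payoff $0 → loss $2279.2.
$3273.3: truthful payoff $4249.5, deviation payoff $0 → loss $4249.5.
$465.2: outcomes coincide → loss $0.
Total loss = $4807.2 + $2279.2 + $4249.5 = $11335.9.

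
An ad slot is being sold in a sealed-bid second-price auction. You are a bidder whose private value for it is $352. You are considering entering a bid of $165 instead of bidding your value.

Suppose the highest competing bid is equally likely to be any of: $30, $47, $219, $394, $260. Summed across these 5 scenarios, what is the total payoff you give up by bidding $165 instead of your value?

$225

The deviation costs you only when the competing bid falls strictly between $165 and $352; elsewhere both bids give the same outcome.
$30: outcomes coincide → loss $0.
$47: outcomes coincide → loss $0.
$219: truthful payoff $133, deviation payoff $0 → loss $133.
$394: outcomes coincide → loss $0.
$260: truthful payoff $92, deviation payoff $0 → loss $92.
Total loss = $133 + $92 = $225.
In a second-price auction your bid sets only whether you win, not what you pay, so bidding your true value is weakly dominant.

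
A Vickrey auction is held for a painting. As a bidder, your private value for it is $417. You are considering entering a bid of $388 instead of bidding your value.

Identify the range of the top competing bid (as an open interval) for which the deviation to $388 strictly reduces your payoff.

($388, $417)

If the competing bid is below $388, both bids win at the same price — no difference.
If it is above $417, both bids lose — no difference.
If it lies strictly between $388 and $417, bidding your value wins at a price below your value (positive payoff) while bidding $388 loses (payoff 0).
So the deviation strictly hurts on the open interval ($388, $417).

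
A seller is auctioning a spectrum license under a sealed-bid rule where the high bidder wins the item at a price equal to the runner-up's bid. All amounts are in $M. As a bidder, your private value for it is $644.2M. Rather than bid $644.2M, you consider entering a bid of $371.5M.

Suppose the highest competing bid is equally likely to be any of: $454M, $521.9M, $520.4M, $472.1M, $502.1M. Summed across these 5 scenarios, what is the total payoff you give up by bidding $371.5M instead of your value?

$750.5M

The deviation costs you only when the competing bid falls strictly between $371.5M and $644.2M; elsewhere both bids give the same outcome.
$454M: truthful payoff $190.2M, deviation payoff $0M → loss $190.2M.
$521.9M: truthful payoff $122.3M, deviation payoff $0M → loss $122.3M.
$520.4M: truthful payoff $123.8M, deviation payoff $0M → loss $123.8M.
$472.1M: truthful payoff $172.1M, deviation payoff $0M → loss $172.1M.
$502.1M: truthful payoff $142.1M, deviation payoff $0M → loss $142.1M.
Total loss = $190.2M + $122.3M + $123.8M + $172.1M + $142.1M = $750.5M.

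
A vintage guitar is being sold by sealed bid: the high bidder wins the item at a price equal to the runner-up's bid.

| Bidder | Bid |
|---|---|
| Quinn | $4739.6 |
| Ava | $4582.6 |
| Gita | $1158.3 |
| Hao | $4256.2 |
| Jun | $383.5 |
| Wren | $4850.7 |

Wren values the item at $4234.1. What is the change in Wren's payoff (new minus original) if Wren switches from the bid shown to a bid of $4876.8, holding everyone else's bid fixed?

$0

The highest bid among the other bidders is $4739.6; Wren's bid doesn't change that.
Original bid $4850.7: Wren is highest, pays the top rival bid $4739.6; payoff $4234.1 − $4739.6 = −$505.5.
Alternative bid $4876.8: Wren is highest, pays the top rival bid $4739.6; payoff $4234.1 − $4739.6 = −$505.5.
Change in payoff = −$505.5 − (−$505.5) = $0.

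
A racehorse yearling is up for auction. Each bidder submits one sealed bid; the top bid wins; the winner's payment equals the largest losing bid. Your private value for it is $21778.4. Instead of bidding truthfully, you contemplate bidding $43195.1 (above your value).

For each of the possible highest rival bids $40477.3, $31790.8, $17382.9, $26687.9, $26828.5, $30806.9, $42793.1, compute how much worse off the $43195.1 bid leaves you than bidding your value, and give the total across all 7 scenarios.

The deviation costs you only when the competing bid falls strictly between $21778.4 and $43195.1; elsewhere both bids give the same outcome.
$40477.3: truthful payoff $0, deviation payoff −$18698.9 → loss $18698.9.
$31790.8: truthful payoff $0, deviation payoff −$10012.4 → loss $10012.4.
$17382.9: outcomes coincide → loss $0.
$26687.9: truthful payoff $0, deviation payoff −$4909.5 → loss $4909.5.
$26828.5: truthful payoff $0, deviation payoff −$5050.1 → loss $5050.1.
$30806.9: truthful payoff $0, deviation payoff −$9028.5 → loss $9028.5.
$42793.1: truthful payoff $0, deviation payoff −$21014.7 → loss $21014.7.
Total loss = $18698.9 + $10012.4 + $4909.5 + $5050.1 + $9028.5 + $21014.7 = $68714.1.

$68714.1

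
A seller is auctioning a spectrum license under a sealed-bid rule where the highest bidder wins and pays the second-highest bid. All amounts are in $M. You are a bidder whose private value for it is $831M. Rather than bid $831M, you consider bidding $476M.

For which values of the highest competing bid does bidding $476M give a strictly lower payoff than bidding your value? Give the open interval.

If the competing bid is below $476M, both bids win at the same price — no difference.
If it is above $831M, both bids lose — no difference.
If it lies strictly between $476M and $831M, bidding your value wins at a price below your value (positive payoff) while bidding $476M loses (payoff 0).
So the deviation strictly hurts on the open interval ($476M, $831M).

($476M, $831M)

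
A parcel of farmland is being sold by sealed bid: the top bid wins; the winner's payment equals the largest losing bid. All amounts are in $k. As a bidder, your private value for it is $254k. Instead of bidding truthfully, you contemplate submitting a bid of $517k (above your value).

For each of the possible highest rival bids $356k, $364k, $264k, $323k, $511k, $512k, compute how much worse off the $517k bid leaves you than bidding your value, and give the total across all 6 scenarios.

The deviation costs you only when the competing bid falls strictly between $254k and $517k; elsewhere both bids give the same outcome.
$356k: truthful payoff $0k, deviation payoff −$102k → loss $102k.
$364k: truthful payoff $0k, deviation payoff −$110k → loss $110k.
$264k: truthful payoff $0k, deviation payoff −$10k → loss $10k.
$323k: truthful payoff $0k, deviation payoff −$69k → loss $69k.
$511k: truthful payoff $0k, deviation payoff −$257k → loss $257k.
$512k: truthful payoff $0k, deviation payoff −$258k → loss $258k.
Total loss = $102k + $110k + $10k + $69k + $257k + $258k = $806k.
Because the price is fixed by the runner-up's bid, deviating from your value can only change a good outcome into a bad one — never the reverse.

$806k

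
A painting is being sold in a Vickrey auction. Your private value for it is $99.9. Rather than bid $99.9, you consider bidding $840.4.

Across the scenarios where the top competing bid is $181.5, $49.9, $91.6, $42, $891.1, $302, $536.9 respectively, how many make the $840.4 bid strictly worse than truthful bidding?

3

The deviation hurts exactly when the highest competing bid lies strictly between $99.9 and $840.4 — overbidding then wins at a price above your value.
$181.5: inside the interval → strictly worse (loss $81.6).
$49.9: below both → same outcome either way.
$91.6: below both → same outcome either way.
$42: below both → same outcome either way.
$891.1: above both → same outcome either way.
$302: inside the interval → strictly worse (loss $202.1).
$536.9: inside the interval → strictly worse (loss $437).
Count: 3.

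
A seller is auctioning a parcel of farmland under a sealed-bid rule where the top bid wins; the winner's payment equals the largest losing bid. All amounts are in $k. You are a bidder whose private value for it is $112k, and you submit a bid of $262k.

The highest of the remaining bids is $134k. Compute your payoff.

−$22k

Your bid $262k exceeds the highest competing bid $134k, so you win.
In a second-price auction the winner pays the second-highest bid, $134k.
Payoff = value − price = $112k − $134k = −$22k.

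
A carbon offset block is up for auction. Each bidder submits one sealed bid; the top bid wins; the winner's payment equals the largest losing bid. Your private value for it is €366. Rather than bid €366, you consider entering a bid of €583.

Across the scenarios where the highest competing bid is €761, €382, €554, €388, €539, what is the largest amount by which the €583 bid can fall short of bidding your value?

€761: same outcome either way → loss €0.
€382: truthful gives €0, deviation gives −€16 → loss €16.
€554: truthful gives €0, deviation gives −€188 → loss €188.
€388: truthful gives €0, deviation gives −€22 → loss €22.
€539: truthful gives €0, deviation gives −€173 → loss €173.
Maximum loss: €188.

€188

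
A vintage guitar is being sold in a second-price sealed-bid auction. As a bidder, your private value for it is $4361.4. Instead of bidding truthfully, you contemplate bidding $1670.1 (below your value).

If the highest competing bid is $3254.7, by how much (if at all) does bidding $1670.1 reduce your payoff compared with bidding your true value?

Bidding your value $4361.4: you win (since $4361.4 > $3254.7) and pay $3254.7. Payoff $1106.7.
Bidding $1670.1: you lose. Payoff $0.
The competing bid $3254.7 lies between your shaded bid and your value, so underbidding forfeits an item you could have won at a profitable price.
Loss from deviating = $1106.7 − ($0) = $1106.7.

$1106.7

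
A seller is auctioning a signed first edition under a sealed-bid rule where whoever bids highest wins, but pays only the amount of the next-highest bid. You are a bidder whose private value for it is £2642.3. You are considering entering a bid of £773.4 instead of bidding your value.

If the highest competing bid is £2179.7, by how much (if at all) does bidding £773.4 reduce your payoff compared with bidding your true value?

£462.6

Bidding your value £2642.3: you win (since £2642.3 > £2179.7) and pay £2179.7. Payoff £462.6.
Bidding £773.4: you lose. Payoff £0.
The competing bid £2179.7 lies between your shaded bid and your value, so underbidding forfeits an item you could have won at a profitable price.
Loss from deviating = £462.6 − (£0) = £462.6.
In a second-price auction your bid sets only whether you win, not what you pay, so bidding your true value is weakly dominant.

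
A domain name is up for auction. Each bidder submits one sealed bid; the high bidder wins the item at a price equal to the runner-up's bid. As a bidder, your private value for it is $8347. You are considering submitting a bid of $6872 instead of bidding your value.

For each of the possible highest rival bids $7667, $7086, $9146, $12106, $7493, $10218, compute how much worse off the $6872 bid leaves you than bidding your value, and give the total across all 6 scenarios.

The deviation costs you only when the competing bid falls strictly between $6872 and $8347; elsewhere both bids give the same outcome.
$7667: truthful payoff $680, deviation payoff $0 → loss $680.
$7086: truthful payoff $1261, deviation payoff $0 → loss $1261.
$9146: outcomes coincide → loss $0.
$12106: outcomes coincide → loss $0.
$7493: truthful payoff $854, deviation payoff $0 → loss $854.
$10218: outcomes coincide → loss $0.
Total loss = $680 + $1261 + $854 = $2795.
In a second-price auction your bid sets only whether you win, not what you pay, so bidding your true value is weakly dominant.

$2795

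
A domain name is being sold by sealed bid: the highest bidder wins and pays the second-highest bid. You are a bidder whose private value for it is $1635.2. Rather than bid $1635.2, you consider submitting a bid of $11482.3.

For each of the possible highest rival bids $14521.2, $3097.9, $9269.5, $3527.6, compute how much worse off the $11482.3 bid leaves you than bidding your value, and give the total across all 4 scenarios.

The deviation costs you only when the competing bid falls strictly between $1635.2 and $11482.3; elsewhere both bids give the same outcome.
$14521.2: outcomes coincide → loss $0.
$3097.9: truthful payoff $0, deviation payoff −$1462.7 → loss $1462.7.
$9269.5: truthful payoff $0, deviation payoff −$7634.3 → loss $7634.3.
$3527.6: truthful payoff $0, deviation payoff −$1892.4 → loss $1892.4.
Total loss = $1462.7 + $7634.3 + $1892.4 = $10989.4.
Truthful bidding weakly dominates here: raising your bid can only win items priced above your value, and lowering it can only forfeit items priced below.

$10989.4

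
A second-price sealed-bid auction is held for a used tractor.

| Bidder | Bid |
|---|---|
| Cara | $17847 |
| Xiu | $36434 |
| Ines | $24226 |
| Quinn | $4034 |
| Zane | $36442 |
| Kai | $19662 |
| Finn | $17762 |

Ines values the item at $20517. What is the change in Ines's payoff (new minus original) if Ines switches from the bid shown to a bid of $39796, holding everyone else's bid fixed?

−$15925

The highest bid among the other bidders is $36442; Ines's bid doesn't change that.
Original bid $24226: Ines is not highest (top rival bid is $36442); payoff $0.
Alternative bid $39796: Ines is highest, pays the top rival bid $36442; payoff $20517 − $36442 = −$15925.
Change in payoff = −$15925 − ($0) = −$15925.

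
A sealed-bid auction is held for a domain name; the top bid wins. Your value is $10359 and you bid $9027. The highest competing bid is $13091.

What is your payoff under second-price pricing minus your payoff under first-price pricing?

$0

Your bid $9027 is below $13091, so you lose under either rule.
Payoff is $0 in both cases; difference = $0.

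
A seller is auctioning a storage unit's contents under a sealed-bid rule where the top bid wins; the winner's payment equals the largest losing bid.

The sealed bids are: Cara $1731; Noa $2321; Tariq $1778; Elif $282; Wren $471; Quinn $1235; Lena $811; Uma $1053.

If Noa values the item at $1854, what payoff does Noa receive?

Highest bid: Noa at $2321, so Noa wins.
Second-highest bid: Tariq at $1778 — that is the price the winner pays.
Noa's payoff = value − price = $1854 − $1778 = $76.

$76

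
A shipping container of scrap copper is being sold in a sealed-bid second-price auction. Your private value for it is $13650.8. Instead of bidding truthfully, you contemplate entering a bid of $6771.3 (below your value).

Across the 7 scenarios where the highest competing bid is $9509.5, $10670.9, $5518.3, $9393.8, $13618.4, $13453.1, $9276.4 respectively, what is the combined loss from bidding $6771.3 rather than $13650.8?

$15982.7

The deviation costs you only when the competing bid falls strictly between $6771.3 and $13650.8; elsewhere both bids give the same outcome.
$9509.5: truthful payoff $4141.3, deviation payoff $0 → loss $4141.3.
$10670.9: truthful payoff $2979.9, deviation payoff $0 → loss $2979.9.
$5518.3: outcomes coincide → loss $0.
$9393.8: truthful payoff $4257, deviation payoff $0 → loss $4257.
$13618.4: truthful payoff $32.4, deviation payoff $0 → loss $32.4.
$13453.1: truthful payoff $197.7, deviation payoff $0 → loss $197.7.
$9276.4: truthful payoff $4374.4, deviation payoff $0 → loss $4374.4.
Total loss = $4141.3 + $2979.9 + $4257 + $32.4 + $197.7 + $4374.4 = $15982.7.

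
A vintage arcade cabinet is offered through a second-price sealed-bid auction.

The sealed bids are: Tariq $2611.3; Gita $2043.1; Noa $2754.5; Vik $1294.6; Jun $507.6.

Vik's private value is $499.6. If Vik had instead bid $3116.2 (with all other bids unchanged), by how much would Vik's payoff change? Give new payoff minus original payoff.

The highest bid among the other bidders is $2754.5; Vik's bid doesn't change that.
Original bid $1294.6: Vik is not highest (top rival bid is $2754.5); payoff $0.
Alternative bid $3116.2: Vik is highest, pays the top rival bid $2754.5; payoff $499.6 − $2754.5 = −$2254.9.
Change in payoff = −$2254.9 − ($0) = −$2254.9.

−$2254.9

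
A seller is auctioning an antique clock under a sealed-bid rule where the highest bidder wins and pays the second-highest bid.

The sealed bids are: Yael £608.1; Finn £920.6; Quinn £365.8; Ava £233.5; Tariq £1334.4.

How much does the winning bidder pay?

Highest bid: Tariq at £1334.4, so Tariq wins.
Second-highest bid: Finn at £920.6 — that is the price the winner pays.

£920.6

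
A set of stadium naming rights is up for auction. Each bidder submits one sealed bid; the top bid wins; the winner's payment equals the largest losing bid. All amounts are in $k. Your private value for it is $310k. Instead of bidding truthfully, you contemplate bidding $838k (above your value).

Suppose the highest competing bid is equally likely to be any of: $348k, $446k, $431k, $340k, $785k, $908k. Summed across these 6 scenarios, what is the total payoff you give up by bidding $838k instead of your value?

$800k

The deviation costs you only when the competing bid falls strictly between $310k and $838k; elsewhere both bids give the same outcome.
$348k: truthful payoff $0k, deviation payoff −$38k → loss $38k.
$446k: truthful payoff $0k, deviation payoff −$136k → loss $136k.
$431k: truthful payoff $0k, deviation payoff −$121k → loss $121k.
$340k: truthful payoff $0k, deviation payoff −$30k → loss $30k.
$785k: truthful payoff $0k, deviation payoff −$475k → loss $475k.
$908k: outcomes coincide → loss $0k.
Total loss = $38k + $136k + $121k + $30k + $475k = $800k.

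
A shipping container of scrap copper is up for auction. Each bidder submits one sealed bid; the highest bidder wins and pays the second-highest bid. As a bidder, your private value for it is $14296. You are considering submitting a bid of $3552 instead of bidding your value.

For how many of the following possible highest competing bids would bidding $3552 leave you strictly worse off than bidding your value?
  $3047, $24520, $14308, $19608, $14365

The deviation hurts exactly when the highest competing bid lies strictly between $3552 and $14296 — underbidding then forfeits a profitable win.
$3047: below both → same outcome either way.
$24520: above both → same outcome either way.
$14308: above both → same outcome either way.
$19608: above both → same outcome either way.
$14365: above both → same outcome either way.
Count: 0.

0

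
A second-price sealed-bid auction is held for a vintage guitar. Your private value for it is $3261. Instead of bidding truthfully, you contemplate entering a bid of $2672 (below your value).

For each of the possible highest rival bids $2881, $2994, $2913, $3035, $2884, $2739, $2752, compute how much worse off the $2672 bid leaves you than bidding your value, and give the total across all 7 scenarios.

$2629

The deviation costs you only when the competing bid falls strictly between $2672 and $3261; elsewhere both bids give the same outcome.
$2881: truthful payoff $380, deviation payoff $0 → loss $380.
$2994: truthful payoff $267, deviation payoff $0 → loss $267.
$2913: truthful payoff $348, deviation payoff $0 → loss $348.
$3035: truthful payoff $226, deviation payoff $0 → loss $226.
$2884: truthful payoff $377, deviation payoff $0 → loss $377.
$2739: truthful payoff $522, deviation payoff $0 → loss $522.
$2752: truthful payoff $509, deviation payoff $0 → loss $509.
Total loss = $380 + $267 + $348 + $226 + $377 + $522 + $509 = $2629.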